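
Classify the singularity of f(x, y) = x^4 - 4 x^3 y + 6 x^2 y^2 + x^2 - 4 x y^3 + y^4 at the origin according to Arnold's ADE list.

A3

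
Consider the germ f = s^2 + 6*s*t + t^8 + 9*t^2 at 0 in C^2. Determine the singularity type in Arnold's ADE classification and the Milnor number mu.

Type A_{7}, Milnor number mu = 7.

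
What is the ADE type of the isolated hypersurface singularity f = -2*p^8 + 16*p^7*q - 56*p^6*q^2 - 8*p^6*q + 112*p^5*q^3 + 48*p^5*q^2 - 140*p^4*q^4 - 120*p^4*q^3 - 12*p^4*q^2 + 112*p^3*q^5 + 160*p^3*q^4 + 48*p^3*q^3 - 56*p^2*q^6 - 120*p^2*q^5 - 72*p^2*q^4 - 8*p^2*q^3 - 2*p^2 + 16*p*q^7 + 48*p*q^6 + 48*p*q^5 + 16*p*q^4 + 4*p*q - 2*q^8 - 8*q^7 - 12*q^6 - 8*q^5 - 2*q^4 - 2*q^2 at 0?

A_{3}

The Hessian of f at 0 has rank 1. Corank 1: A-series; mu = 3 gives A_3.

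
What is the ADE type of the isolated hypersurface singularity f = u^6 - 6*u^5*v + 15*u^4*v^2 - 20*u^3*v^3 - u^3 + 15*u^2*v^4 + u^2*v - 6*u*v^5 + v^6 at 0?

D7

The Hessian of f at 0 has rank 0. Corank 2; j^3 = -u^2*(u - v) has shape L^2 M (L != M), so D-series; mu = 7 gives D_7.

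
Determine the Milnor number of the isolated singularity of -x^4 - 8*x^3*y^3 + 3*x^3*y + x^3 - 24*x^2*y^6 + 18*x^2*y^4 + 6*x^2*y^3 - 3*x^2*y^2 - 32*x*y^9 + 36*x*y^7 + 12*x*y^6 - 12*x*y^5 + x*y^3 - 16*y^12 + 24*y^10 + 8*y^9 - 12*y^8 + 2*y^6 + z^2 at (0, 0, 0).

7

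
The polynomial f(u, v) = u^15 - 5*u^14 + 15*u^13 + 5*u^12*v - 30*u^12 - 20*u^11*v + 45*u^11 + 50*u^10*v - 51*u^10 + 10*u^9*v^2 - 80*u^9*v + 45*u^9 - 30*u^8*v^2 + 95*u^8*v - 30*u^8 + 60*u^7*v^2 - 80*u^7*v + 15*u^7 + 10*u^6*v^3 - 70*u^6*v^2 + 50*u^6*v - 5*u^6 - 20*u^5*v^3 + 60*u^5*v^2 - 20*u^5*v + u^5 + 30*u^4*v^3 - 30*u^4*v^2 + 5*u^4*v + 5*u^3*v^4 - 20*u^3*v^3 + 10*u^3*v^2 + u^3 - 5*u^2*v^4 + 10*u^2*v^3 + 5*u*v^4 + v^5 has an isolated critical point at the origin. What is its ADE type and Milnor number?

Type E_8, Milnor number mu = 8.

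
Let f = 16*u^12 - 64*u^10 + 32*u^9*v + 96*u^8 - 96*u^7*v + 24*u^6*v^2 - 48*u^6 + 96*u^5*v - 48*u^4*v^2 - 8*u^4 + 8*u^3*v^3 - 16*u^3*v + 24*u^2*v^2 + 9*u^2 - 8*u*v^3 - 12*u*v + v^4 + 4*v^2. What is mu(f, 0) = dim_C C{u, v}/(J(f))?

The Hessian of f at 0 has rank 1. Corank 1: A-series; mu = 3 gives A_3.

3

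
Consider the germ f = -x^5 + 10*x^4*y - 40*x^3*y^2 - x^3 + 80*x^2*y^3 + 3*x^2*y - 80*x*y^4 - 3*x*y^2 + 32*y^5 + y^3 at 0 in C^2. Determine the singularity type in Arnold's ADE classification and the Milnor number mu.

Type E_8, Milnor number mu = 8.

The Hessian of f at 0 is [[0, 0], [0, 0]] with rank 0, so corank 2. A Groebner basis of the Jacobian ideal J(f) in C{x,y} is {y^5, x*y^3 - 5*y^4/4, x^2 - 2*x*y + y^2}; counting standard monomials gives mu = 8. Corank 2; j^3 = -(x - y)^3 is a perfect cube, so E-series; the 5-jet and mu = 8 give E_8.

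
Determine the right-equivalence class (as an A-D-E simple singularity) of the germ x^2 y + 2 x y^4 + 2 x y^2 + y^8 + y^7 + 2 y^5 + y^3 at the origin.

The Hessian of f at 0 is [[0, 0], [0, 0]] with rank 0, so corank 2. A Groebner basis of the Jacobian ideal J(f) in C{x,y} is {x^2*y^2 - 16*x^2*y - 2*x^2 - 32*x*y^2 - 3*x*y - 16*y^3 - y^2, 8*x^2*y + x^2 + x*y^3 + 16*x*y^2 + x*y + 8*y^3, x*y + y^4 + y^2, x^3 + 3*x^2*y + 3*x*y^2 + y^3}; counting standard monomials gives mu = 9. Corank 2; j^3 = y*(x + y)^2 has shape L^2 M (L != M), so D-series; mu = 9 gives D_9.

D9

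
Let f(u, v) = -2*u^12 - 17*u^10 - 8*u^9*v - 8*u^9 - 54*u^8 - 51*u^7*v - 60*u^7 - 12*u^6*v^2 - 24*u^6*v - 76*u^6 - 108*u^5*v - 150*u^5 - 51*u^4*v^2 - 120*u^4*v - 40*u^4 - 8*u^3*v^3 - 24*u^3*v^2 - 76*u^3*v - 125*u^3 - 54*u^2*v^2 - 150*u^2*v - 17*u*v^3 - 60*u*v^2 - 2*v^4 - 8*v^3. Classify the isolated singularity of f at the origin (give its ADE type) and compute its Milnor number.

Type E_{7}, Milnor number mu = 7.

The Hessian of f at 0 has rank 0. Corank 2; j^3 = -(5*u + 2*v)^3 is a perfect cube, so E-series; the 4-jet and mu = 7 give E_7.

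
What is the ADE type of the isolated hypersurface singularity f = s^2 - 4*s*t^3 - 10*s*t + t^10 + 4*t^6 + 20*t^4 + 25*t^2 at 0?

A9

The Hessian of f at 0 is [[2, -10], [-10, 50]] with rank 1, so corank 1. A Groebner basis of the Jacobian ideal J(f) in C{s,t} is {s^3 - 15*s^2*t + 75*s*t^2 - 125*s/2 + 625*t/2, -s/2 + t^3 + 5*t/2}; counting standard monomials gives mu = 9. Corank 1: A-series; mu = 9 gives A_9.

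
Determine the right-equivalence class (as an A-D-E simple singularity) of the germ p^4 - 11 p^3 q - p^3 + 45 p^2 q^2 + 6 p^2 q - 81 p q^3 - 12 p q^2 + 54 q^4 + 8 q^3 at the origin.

E_{7}

The Hessian of f at 0 is [[0, 0], [0, 0]] with rank 0, so corank 2. A Groebner basis of the Jacobian ideal J(f) in C{p,q} is {3*p^2 - 12*p*q + q^4 + q^3 + 12*q^2, p^3 - 30*p^2 + 120*p*q - 18*q^3 - 120*q^2, p^2*q - 9*p^2 + 36*p*q - 7*q^3 - 36*q^2, -2*p^2 + p*q^2 + 8*p*q - 8*q^3/3 - 8*q^2}; counting standard monomials gives mu = 7. Corank 2; j^3 = -(p - 2*q)^3 is a perfect cube, so E-series; the 4-jet and mu = 7 give E_7.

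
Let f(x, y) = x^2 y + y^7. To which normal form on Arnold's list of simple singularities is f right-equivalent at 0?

The Hessian of f at 0 has rank 0. Corank 2; j^3 = x^2*y has shape L^2 M (L != M), so D-series; mu = 8 gives D_8.

D_{8}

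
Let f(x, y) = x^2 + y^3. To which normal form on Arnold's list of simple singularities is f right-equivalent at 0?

A2

The Hessian of f at 0 is [[2, 0], [0, 0]] with rank 1, so corank 1. A Groebner basis of the Jacobian ideal J(f) in C{x,y} is {y^2, x}; counting standard monomials gives mu = 2. Corank 1: A-series; mu = 2 gives A_2.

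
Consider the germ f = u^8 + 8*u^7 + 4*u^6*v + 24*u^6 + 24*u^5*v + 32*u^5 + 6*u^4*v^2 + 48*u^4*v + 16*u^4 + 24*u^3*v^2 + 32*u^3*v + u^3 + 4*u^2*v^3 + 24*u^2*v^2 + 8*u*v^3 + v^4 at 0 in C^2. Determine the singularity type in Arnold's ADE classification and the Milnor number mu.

Type E_{6}, Milnor number mu = 6.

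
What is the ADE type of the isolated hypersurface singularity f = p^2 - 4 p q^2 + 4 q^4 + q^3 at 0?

The Hessian of f at 0 has rank 1. Corank 1: A-series; mu = 2 gives A_2.

A2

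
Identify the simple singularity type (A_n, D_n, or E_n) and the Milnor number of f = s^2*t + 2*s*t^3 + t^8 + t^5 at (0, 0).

Type D9, Milnor number mu = 9.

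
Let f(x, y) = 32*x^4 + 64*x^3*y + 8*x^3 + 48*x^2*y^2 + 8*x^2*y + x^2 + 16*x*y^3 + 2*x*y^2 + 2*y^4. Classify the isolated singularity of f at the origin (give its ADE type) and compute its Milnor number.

Type A_3, Milnor number mu = 3.

The Hessian of f at 0 has rank 1. Corank 1: A-series; mu = 3 gives A_3.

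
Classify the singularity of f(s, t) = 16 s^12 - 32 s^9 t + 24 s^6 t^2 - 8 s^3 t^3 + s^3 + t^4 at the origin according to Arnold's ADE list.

E_{6}

The Hessian of f at 0 is [[0, 0], [0, 0]] with rank 0, so corank 2. A Groebner basis of the Jacobian ideal J(f) in C{s,t} is {t^3, s^2}; counting standard monomials gives mu = 6. Corank 2; j^3 = s^3 is a perfect cube, so E-series; the 4-jet and mu = 6 give E_6.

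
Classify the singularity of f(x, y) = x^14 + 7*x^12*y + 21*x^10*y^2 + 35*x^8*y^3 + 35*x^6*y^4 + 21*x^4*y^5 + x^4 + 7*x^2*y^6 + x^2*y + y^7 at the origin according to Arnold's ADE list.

The Hessian of f at 0 has rank 0. Corank 2; j^3 = x^2*y has shape L^2 M (L != M), so D-series; mu = 8 gives D_8.

D8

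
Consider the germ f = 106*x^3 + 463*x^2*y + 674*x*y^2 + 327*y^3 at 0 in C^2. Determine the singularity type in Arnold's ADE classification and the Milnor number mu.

Type D4, Milnor number mu = 4.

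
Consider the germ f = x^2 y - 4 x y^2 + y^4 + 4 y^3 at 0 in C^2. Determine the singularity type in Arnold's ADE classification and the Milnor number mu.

Type D_{5}, Milnor number mu = 5.

The Hessian of f at 0 is [[0, 0], [0, 0]] with rank 0, so corank 2. A Groebner basis of the Jacobian ideal J(f) in C{x,y} is {x^3 + 2*x^2 - 8*y^2, x^2/4 + y^3 - y^2, x*y - 2*y^2}; counting standard monomials gives mu = 5. Corank 2; j^3 = y*(x - 2*y)^2 has shape L^2 M (L != M), so D-series; mu = 5 gives D_5.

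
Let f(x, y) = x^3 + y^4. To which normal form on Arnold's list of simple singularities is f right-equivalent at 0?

E6

The Hessian of f at 0 is [[0, 0], [0, 0]] with rank 0, so corank 2. A Groebner basis of the Jacobian ideal J(f) in C{x,y} is {y^3, x^2}; counting standard monomials gives mu = 6. Corank 2; j^3 = x^3 is a perfect cube, so E-series; the 4-jet and mu = 6 give E_6.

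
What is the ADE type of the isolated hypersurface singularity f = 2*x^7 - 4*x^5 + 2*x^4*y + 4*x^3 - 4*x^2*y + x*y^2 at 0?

D8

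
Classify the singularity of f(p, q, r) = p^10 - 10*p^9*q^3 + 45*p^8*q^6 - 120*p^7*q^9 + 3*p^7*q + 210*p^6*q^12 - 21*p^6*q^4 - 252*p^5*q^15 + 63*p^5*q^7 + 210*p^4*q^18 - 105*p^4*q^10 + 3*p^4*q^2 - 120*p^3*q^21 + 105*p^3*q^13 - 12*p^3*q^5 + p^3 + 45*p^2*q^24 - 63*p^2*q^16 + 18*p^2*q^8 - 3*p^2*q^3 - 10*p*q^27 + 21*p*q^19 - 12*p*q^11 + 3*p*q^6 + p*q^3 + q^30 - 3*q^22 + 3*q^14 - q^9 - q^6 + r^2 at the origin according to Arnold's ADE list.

E7

The Hessian of f at 0 is [[0, 0, 0], [0, 0, 0], [0, 0, 2]] with rank 1, so corank 2. A Groebner basis of the Jacobian ideal J(f) in C{p,q,r} is {p^3, p*q^2, 3*p^2 + q^3, r}; counting standard monomials gives mu = 7. Corank 2; j^3 = p^3 is a perfect cube, so E-series; the 4-jet and mu = 7 give E_7.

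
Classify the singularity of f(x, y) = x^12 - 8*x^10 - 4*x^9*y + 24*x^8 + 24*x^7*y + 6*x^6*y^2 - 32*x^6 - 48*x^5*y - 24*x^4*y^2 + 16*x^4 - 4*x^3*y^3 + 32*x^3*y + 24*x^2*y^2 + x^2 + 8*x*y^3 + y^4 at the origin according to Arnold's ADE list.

A_3

The Hessian of f at 0 has rank 1. Corank 1: A-series; mu = 3 gives A_3.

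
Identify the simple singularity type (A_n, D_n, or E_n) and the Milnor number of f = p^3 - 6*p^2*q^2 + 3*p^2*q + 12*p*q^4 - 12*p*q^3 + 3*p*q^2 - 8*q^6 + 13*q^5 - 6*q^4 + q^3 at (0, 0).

The Hessian of f at 0 has rank 0. Corank 2; j^3 = (p + q)^3 is a perfect cube, so E-series; the 5-jet and mu = 8 give E_8.

Type E_{8}, Milnor number mu = 8.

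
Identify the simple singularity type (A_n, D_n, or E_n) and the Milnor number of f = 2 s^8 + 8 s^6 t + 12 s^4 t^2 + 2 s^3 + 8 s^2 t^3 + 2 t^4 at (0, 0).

The Hessian of f at 0 has rank 0. Corank 2; j^3 = 2*s^3 is a perfect cube, so E-series; the 4-jet and mu = 6 give E_6.

Type E_6, Milnor number mu = 6.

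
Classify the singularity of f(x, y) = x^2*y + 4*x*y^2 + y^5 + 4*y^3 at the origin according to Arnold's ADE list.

D6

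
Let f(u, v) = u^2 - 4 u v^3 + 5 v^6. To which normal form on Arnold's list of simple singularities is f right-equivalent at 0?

The Hessian of f at 0 has rank 1. Corank 1: A-series; mu = 5 gives A_5.

A5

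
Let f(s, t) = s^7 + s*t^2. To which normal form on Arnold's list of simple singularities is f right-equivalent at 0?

D_{8}

The Hessian of f at 0 has rank 0. Corank 2; j^3 = s*t^2 has shape L^2 M (L != M), so D-series; mu = 8 gives D_8.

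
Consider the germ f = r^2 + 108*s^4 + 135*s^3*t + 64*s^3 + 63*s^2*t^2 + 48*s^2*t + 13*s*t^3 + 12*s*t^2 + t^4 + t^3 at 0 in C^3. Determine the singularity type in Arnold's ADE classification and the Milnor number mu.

Type E_7, Milnor number mu = 7.

The Hessian of f at 0 is [[0, 0, 0], [0, 0, 0], [0, 0, 2]] with rank 1, so corank 2. A Groebner basis of the Jacobian ideal J(f) in C{s,t,r} is {65536*s^2/3 + 32768*s*t/3 + t^4 + 64*t^3/9 + 4096*t^2/3, s^3 + 112*s^2/3 + 56*s*t/3 + t^3/36 + 7*t^2/3, s^2*t - 832*s^2/9 - 416*s*t/9 - 5*t^3/54 - 52*t^2/9, 512*s^2/3 + s*t^2 + 256*s*t/3 + 11*t^3/36 + 32*t^2/3, r}; counting standard monomials gives mu = 7. Corank 2; j^3 = (4*s + t)^3 is a perfect cube, so E-series; the 4-jet and mu = 7 give E_7.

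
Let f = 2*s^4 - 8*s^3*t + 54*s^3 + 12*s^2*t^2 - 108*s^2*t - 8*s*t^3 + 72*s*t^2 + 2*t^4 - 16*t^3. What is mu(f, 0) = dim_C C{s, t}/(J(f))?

The Hessian of f at 0 has rank 0. Corank 2; j^3 = 2*(3*s - 2*t)^3 is a perfect cube, so E-series; the 4-jet and mu = 6 give E_6.

6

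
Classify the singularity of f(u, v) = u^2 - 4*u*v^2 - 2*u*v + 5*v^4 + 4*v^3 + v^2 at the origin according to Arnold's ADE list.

A3

The Hessian of f at 0 has rank 1. Corank 1: A-series; mu = 3 gives A_3.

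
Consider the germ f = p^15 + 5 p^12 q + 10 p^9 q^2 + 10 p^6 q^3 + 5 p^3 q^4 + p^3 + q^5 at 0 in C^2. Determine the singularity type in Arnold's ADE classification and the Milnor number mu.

The Hessian of f at 0 is [[0, 0], [0, 0]] with rank 0, so corank 2. A Groebner basis of the Jacobian ideal J(f) in C{p,q} is {q^4, p^2}; counting standard monomials gives mu = 8. Corank 2; j^3 = p^3 is a perfect cube, so E-series; the 5-jet and mu = 8 give E_8.

Type E_8, Milnor number mu = 8.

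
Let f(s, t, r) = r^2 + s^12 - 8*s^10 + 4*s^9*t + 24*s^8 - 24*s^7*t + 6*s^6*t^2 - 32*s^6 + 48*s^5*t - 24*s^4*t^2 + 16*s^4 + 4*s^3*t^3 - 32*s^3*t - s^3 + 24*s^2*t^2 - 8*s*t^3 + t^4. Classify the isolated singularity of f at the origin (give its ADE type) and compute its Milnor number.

Type E_{6}, Milnor number mu = 6.

The Hessian of f at 0 is [[0, 0, 0], [0, 0, 0], [0, 0, 2]] with rank 1, so corank 2. A Groebner basis of the Jacobian ideal J(f) in C{s,t,r} is {t^4, s*t^2 - t^3/6, s^2, r}; counting standard monomials gives mu = 6. Corank 2; j^3 = -s^3 is a perfect cube, so E-series; the 4-jet and mu = 6 give E_6.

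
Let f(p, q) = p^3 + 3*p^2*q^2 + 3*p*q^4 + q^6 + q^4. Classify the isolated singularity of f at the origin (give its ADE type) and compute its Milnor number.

The Hessian of f at 0 is [[0, 0], [0, 0]] with rank 0, so corank 2. A Groebner basis of the Jacobian ideal J(f) in C{p,q} is {p^3, p^2*q, p^2/2 + p*q^2, q^3}; counting standard monomials gives mu = 6. Corank 2; j^3 = p^3 is a perfect cube, so E-series; the 4-jet and mu = 6 give E_6.

Type E6, Milnor number mu = 6.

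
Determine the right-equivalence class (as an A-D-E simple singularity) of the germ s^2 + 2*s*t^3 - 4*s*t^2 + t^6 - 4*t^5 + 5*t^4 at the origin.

A3

The Hessian of f at 0 has rank 1. Corank 1: A-series; mu = 3 gives A_3.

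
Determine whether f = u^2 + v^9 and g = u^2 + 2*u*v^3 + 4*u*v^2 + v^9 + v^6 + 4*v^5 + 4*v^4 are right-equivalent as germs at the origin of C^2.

Yes.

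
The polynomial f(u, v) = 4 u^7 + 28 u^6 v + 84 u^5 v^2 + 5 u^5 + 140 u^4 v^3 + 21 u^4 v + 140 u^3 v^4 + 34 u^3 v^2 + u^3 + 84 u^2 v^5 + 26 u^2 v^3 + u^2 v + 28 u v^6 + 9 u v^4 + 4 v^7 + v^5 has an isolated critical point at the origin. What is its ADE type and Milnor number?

Type D_{6}, Milnor number mu = 6.

The Hessian of f at 0 is [[0, 0], [0, 0]] with rank 0, so corank 2. A Groebner basis of the Jacobian ideal J(f) in C{u,v} is {-u*v/3 + v^4, u*v^2, u^2 + 5*u*v/3}; counting standard monomials gives mu = 6. Corank 2; j^3 = u^2*(u + v) has shape L^2 M (L != M), so D-series; mu = 6 gives D_6.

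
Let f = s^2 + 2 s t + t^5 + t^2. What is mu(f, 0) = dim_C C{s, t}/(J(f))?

The Hessian of f at 0 has rank 1. Corank 1: A-series; mu = 4 gives A_4.

4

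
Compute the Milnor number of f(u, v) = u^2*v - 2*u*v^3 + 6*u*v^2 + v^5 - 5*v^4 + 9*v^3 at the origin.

The Hessian of f at 0 is [[0, 0], [0, 0]] with rank 0, so corank 2. A Groebner basis of the Jacobian ideal J(f) in C{u,v} is {u*v^2 + 3*u*v + 9*v^2, -u*v + v^3 - 3*v^2, u^2 + 10*u*v + 21*v^2}; counting standard monomials gives mu = 5. Corank 2; j^3 = v*(u + 3*v)^2 has shape L^2 M (L != M), so D-series; mu = 5 gives D_5.

5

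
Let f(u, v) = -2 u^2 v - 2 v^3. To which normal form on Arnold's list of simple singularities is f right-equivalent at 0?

The Hessian of f at 0 is [[0, 0], [0, 0]] with rank 0, so corank 2. A Groebner basis of the Jacobian ideal J(f) in C{u,v} is {v^3, u^2 + 3*v^2, u*v}; counting standard monomials gives mu = 4. Corank 2; j^3 = -2*v*(u^2 + v^2) splits into three distinct lines over C (the quadratic factor has nonzero discriminant), so D_4.

D_4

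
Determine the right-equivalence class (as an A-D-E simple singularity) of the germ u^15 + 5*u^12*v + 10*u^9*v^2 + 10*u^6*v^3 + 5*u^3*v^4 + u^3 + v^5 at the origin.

E_{8}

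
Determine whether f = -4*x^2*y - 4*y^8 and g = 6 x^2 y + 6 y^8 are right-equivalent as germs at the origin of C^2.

Yes.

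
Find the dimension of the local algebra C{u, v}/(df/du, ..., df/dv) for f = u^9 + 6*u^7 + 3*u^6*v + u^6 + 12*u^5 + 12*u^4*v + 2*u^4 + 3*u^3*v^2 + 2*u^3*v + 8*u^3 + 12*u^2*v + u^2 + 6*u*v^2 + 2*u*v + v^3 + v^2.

The Hessian of f at 0 is [[2, 2], [2, 2]] with rank 1, so corank 1. A Groebner basis of the Jacobian ideal J(f) in C{u,v} is {v^2, u + v}; counting standard monomials gives mu = 2. Corank 1: A-series; mu = 2 gives A_2.

2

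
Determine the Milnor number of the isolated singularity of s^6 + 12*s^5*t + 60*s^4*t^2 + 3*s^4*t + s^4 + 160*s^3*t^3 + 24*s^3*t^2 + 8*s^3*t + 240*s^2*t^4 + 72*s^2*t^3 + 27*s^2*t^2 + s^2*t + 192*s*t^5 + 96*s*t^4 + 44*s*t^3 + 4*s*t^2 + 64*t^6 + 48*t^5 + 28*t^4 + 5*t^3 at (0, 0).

4

The Hessian of f at 0 has rank 0. Corank 2; j^3 = t*(s^2 + 4*s*t + 5*t^2) splits into three distinct lines over C (the quadratic factor has nonzero discriminant), so D_4.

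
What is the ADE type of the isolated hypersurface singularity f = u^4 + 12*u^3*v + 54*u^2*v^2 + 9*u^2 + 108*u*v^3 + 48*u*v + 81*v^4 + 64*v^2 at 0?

A_3

The Hessian of f at 0 has rank 1. Corank 1: A-series; mu = 3 gives A_3.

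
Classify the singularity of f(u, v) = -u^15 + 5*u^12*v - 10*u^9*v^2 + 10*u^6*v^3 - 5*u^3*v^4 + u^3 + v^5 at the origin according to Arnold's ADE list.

E_8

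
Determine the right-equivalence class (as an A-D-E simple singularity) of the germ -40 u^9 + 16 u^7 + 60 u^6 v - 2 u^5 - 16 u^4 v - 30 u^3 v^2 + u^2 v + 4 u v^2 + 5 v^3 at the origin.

D4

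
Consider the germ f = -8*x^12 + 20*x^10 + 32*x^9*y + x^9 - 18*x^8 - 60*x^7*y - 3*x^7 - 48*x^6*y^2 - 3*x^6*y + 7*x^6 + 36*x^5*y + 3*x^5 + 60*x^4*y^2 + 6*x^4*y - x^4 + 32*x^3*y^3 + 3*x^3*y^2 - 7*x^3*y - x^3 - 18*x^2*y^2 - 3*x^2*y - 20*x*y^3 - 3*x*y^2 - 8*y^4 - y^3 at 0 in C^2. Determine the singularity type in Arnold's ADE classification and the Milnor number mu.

The Hessian of f at 0 has rank 0. Corank 2; j^3 = -(x + y)^3 is a perfect cube, so E-series; the 4-jet and mu = 7 give E_7.

Type E7, Milnor number mu = 7.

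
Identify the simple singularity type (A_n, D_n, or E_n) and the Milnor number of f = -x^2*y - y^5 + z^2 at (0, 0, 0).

The Hessian of f at 0 is [[0, 0, 0], [0, 0, 0], [0, 0, 2]] with rank 1, so corank 2. A Groebner basis of the Jacobian ideal J(f) in C{x,y,z} is {x^2/5 + y^4, x^3, x*y, z}; counting standard monomials gives mu = 6. Corank 2; j^3 = -x^2*y has shape L^2 M (L != M), so D-series; mu = 6 gives D_6.

Type D6, Milnor number mu = 6.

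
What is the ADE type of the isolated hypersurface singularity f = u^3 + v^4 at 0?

The Hessian of f at 0 has rank 0. Corank 2; j^3 = u^3 is a perfect cube, so E-series; the 4-jet and mu = 6 give E_6.

E6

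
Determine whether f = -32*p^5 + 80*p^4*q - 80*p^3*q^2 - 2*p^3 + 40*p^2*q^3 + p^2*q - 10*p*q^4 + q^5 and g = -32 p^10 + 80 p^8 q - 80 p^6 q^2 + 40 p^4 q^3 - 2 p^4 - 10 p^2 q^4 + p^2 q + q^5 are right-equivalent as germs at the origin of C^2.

Yes.

The Hessian of f at 0 is [[0, 0], [0, 0]] with rank 0, so corank 2. A Groebner basis of the Jacobian ideal J(f) in C{p,q} is {p*q/10 + q^4, p*q^2, p^2 - p*q/2}; counting standard monomials gives mu = 6. Corank 2; j^3 = -p^2*(2*p - q) has shape L^2 M (L != M), so D-series; mu = 6 gives D_6. The Hessian of g at 0 is [[0, 0], [0, 0]] with rank 0, so corank 2. A Groebner basis of the Jacobian ideal J(g) in C{p,q} is {p^2/5 + q^4, p^3, p*q}; counting standard monomials gives mu = 6. Corank 2; j^3 = p^2*q has shape L^2 M (L != M), so D-series; mu = 6 gives D_6. Both have type D_6, hence right-equivalent.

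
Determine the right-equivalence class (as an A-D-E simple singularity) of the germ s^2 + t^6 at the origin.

A5

The Hessian of f at 0 is [[2, 0], [0, 0]] with rank 1, so corank 1. A Groebner basis of the Jacobian ideal J(f) in C{s,t} is {t^5, s}; counting standard monomials gives mu = 5. Corank 1: A-series; mu = 5 gives A_5.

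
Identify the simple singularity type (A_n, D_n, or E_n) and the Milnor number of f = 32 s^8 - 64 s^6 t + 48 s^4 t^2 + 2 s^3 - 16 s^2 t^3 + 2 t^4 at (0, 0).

Type E6, Milnor number mu = 6.

The Hessian of f at 0 has rank 0. Corank 2; j^3 = 2*s^3 is a perfect cube, so E-series; the 4-jet and mu = 6 give E_6.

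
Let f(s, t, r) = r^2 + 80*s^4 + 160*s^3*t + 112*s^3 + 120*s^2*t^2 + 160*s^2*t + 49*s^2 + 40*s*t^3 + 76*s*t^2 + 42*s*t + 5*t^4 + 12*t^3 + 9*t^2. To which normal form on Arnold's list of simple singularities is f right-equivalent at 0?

A_{3}

The Hessian of f at 0 is [[98, 42, 0], [42, 18, 0], [0, 0, 2]] with rank 2, so corank 1. A Groebner basis of the Jacobian ideal J(f) in C{s,t,r} is {s^2 + 63*s/2 + 27*t/2, s*t - 147*s/2 - 63*t/2, 343*s/2 + t^2 + 147*t/2, r}; counting standard monomials gives mu = 3. Corank 1: A-series; mu = 3 gives A_3.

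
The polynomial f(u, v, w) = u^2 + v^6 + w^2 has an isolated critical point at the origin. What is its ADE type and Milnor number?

The Hessian of f at 0 is [[2, 0, 0], [0, 0, 0], [0, 0, 2]] with rank 2, so corank 1. A Groebner basis of the Jacobian ideal J(f) in C{u,v,w} is {v^5, u, w}; counting standard monomials gives mu = 5. Corank 1: A-series; mu = 5 gives A_5.

Type A_5, Milnor number mu = 5.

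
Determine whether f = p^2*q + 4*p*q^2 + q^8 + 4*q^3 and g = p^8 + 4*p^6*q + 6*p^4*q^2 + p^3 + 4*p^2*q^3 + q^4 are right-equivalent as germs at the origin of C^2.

No.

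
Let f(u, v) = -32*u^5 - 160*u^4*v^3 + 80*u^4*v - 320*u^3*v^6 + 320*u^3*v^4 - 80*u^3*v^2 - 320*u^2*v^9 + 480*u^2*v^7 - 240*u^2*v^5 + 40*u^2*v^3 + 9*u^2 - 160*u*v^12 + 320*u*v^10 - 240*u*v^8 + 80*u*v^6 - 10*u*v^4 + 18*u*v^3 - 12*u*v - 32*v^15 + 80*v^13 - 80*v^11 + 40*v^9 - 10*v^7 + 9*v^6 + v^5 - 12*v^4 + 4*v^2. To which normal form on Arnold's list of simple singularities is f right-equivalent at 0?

The Hessian of f at 0 has rank 1. Corank 1: A-series; mu = 4 gives A_4.

A4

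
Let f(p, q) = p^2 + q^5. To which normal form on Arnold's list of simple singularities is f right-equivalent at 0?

The Hessian of f at 0 has rank 1. Corank 1: A-series; mu = 4 gives A_4.

A_{4}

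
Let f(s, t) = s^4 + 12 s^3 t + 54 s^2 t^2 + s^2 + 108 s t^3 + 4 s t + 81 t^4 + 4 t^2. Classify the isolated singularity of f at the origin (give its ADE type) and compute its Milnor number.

Type A_3, Milnor number mu = 3.

The Hessian of f at 0 has rank 1. Corank 1: A-series; mu = 3 gives A_3.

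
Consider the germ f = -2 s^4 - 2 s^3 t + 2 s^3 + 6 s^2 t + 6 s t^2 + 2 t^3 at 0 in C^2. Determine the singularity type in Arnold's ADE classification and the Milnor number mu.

The Hessian of f at 0 is [[0, 0], [0, 0]] with rank 0, so corank 2. A Groebner basis of the Jacobian ideal J(f) in C{s,t} is {3*s^2 + 6*s*t + t^4 + t^3 + 3*t^2, s^3 - 3*s^2 - 6*s*t - 3*t^2, s^2*t + 3*s^2 + 6*s*t + 3*t^2, -2*s^2 + s*t^2 - 4*s*t + t^3/3 - 2*t^2}; counting standard monomials gives mu = 7. Corank 2; j^3 = 2*(s + t)^3 is a perfect cube, so E-series; the 4-jet and mu = 7 give E_7.

Type E_{7}, Milnor number mu = 7.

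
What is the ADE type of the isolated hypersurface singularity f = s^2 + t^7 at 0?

The Hessian of f at 0 is [[2, 0], [0, 0]] with rank 1, so corank 1. A Groebner basis of the Jacobian ideal J(f) in C{s,t} is {t^6, s}; counting standard monomials gives mu = 6. Corank 1: A-series; mu = 6 gives A_6.

A_{6}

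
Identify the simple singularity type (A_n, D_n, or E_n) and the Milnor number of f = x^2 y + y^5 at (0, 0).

The Hessian of f at 0 has rank 0. Corank 2; j^3 = x^2*y has shape L^2 M (L != M), so D-series; mu = 6 gives D_6.

Type D6, Milnor number mu = 6.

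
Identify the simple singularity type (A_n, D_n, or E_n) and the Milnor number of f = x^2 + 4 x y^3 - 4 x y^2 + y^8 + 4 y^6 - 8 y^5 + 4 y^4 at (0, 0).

Type A_{7}, Milnor number mu = 7.

The Hessian of f at 0 is [[2, 0], [0, 0]] with rank 1, so corank 1. A Groebner basis of the Jacobian ideal J(f) in C{x,y} is {x^3 - 2*x^2 + 8*x*y^2 + 4*x*y + 4*x - 8*y^2, x^2*y + 2*x^2 - 6*x*y^2 - 2*x*y - 2*x + 4*y^2, x/2 + y^3 - y^2}; counting standard monomials gives mu = 7. Corank 1: A-series; mu = 7 gives A_7.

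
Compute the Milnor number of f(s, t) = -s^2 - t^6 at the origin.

The Hessian of f at 0 has rank 1. Corank 1: A-series; mu = 5 gives A_5.

5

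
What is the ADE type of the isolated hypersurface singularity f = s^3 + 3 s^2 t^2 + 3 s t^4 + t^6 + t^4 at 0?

E6

The Hessian of f at 0 has rank 0. Corank 2; j^3 = s^3 is a perfect cube, so E-series; the 4-jet and mu = 6 give E_6.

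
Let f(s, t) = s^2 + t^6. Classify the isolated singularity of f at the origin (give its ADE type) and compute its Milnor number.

Type A5, Milnor number mu = 5.

The Hessian of f at 0 has rank 1. Corank 1: A-series; mu = 5 gives A_5.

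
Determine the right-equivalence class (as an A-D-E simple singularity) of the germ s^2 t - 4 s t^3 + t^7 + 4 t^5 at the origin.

D8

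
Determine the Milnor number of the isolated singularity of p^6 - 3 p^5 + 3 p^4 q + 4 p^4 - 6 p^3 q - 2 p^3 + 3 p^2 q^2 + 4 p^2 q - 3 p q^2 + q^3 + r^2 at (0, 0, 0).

The Hessian of f at 0 is [[0, 0, 0], [0, 0, 0], [0, 0, 2]] with rank 1, so corank 2. A Groebner basis of the Jacobian ideal J(f) in C{p,q,r} is {q^3, p^2 - 3*q^2/2, p*q - 3*q^2/2, r}; counting standard monomials gives mu = 4. Corank 2; j^3 = -(p - q)*(2*p^2 - 2*p*q + q^2) splits into three distinct lines over C (the quadratic factor has nonzero discriminant), so D_4.

4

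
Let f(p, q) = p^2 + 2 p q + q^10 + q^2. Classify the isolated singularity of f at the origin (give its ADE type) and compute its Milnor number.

The Hessian of f at 0 has rank 1. Corank 1: A-series; mu = 9 gives A_9.

Type A_{9}, Milnor number mu = 9.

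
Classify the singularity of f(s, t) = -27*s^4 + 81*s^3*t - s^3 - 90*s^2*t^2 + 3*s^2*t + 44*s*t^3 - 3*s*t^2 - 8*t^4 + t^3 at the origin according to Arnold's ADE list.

E_7

The Hessian of f at 0 has rank 0. Corank 2; j^3 = -(s - t)^3 is a perfect cube, so E-series; the 4-jet and mu = 7 give E_7.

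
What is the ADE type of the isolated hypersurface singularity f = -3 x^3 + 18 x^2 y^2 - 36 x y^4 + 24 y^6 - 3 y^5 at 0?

The Hessian of f at 0 has rank 0. Corank 2; j^3 = -3*x^3 is a perfect cube, so E-series; the 5-jet and mu = 8 give E_8.

E_{8}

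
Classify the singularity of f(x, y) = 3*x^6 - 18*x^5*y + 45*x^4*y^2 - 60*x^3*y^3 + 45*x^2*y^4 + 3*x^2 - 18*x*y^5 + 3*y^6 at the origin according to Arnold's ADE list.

The Hessian of f at 0 has rank 1. Corank 1: A-series; mu = 5 gives A_5.

A5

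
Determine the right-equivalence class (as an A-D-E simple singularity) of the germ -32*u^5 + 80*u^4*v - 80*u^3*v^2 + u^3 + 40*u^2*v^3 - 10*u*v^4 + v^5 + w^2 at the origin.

E8

The Hessian of f at 0 is [[0, 0, 0], [0, 0, 0], [0, 0, 2]] with rank 1, so corank 2. A Groebner basis of the Jacobian ideal J(f) in C{u,v,w} is {v^5, u*v^3 - v^4/8, u^2, w}; counting standard monomials gives mu = 8. Corank 2; j^3 = u^3 is a perfect cube, so E-series; the 5-jet and mu = 8 give E_8.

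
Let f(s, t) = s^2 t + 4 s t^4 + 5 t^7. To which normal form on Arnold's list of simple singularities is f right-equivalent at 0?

The Hessian of f at 0 has rank 0. Corank 2; j^3 = s^2*t has shape L^2 M (L != M), so D-series; mu = 8 gives D_8.

D_{8}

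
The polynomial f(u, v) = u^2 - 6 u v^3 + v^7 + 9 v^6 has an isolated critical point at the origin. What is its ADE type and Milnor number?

Type A_{6}, Milnor number mu = 6.

The Hessian of f at 0 has rank 1. Corank 1: A-series; mu = 6 gives A_6.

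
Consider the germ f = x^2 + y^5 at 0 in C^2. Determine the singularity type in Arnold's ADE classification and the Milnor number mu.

Type A_4, Milnor number mu = 4.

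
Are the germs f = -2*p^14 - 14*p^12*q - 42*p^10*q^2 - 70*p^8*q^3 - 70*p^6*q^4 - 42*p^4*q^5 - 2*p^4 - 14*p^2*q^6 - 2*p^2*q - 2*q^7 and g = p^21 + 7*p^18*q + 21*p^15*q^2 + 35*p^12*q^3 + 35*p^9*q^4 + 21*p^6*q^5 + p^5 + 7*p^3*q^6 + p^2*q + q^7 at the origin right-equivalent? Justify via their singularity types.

Yes.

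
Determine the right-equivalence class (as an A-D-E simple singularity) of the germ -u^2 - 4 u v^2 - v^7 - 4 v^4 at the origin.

A_6

The Hessian of f at 0 is [[-2, 0], [0, 0]] with rank 1, so corank 1. A Groebner basis of the Jacobian ideal J(f) in C{u,v} is {u^3, u/2 + v^2}; counting standard monomials gives mu = 6. Corank 1: A-series; mu = 6 gives A_6.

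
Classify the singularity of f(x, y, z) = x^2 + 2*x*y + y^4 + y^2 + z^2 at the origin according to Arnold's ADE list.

The Hessian of f at 0 is [[2, 2, 0], [2, 2, 0], [0, 0, 2]] with rank 2, so corank 1. A Groebner basis of the Jacobian ideal J(f) in C{x,y,z} is {y^3, x + y, z}; counting standard monomials gives mu = 3. Corank 1: A-series; mu = 3 gives A_3.

A_{3}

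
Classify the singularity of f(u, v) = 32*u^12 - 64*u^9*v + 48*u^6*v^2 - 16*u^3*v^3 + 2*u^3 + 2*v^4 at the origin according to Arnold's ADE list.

E_{6}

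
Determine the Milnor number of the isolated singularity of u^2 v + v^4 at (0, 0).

5

The Hessian of f at 0 has rank 0. Corank 2; j^3 = u^2*v has shape L^2 M (L != M), so D-series; mu = 5 gives D_5.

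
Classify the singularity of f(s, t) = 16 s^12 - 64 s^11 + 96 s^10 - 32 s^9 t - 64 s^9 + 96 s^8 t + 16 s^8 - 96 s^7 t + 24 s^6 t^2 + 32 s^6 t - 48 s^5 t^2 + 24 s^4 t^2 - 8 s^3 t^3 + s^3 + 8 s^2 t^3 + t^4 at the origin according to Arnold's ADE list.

E6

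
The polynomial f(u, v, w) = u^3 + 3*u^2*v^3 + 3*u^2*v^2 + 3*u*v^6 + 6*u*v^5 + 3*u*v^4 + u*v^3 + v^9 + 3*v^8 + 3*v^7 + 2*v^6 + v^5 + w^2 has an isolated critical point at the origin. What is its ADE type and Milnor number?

Type E_{7}, Milnor number mu = 7.

The Hessian of f at 0 is [[0, 0, 0], [0, 0, 0], [0, 0, 2]] with rank 1, so corank 2. A Groebner basis of the Jacobian ideal J(f) in C{u,v,w} is {-u^2 + v^4 - v^3/3, u^3, u^2*v + u^2/3 + v^3/9, u^2 + u*v^2 + v^3/3, w}; counting standard monomials gives mu = 7. Corank 2; j^3 = u^3 is a perfect cube, so E-series; the 4-jet and mu = 7 give E_7.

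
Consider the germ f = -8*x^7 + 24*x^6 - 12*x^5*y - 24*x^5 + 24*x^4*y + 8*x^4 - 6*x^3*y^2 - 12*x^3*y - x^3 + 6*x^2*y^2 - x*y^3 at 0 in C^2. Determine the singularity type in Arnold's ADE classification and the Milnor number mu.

The Hessian of f at 0 has rank 0. Corank 2; j^3 = -x^3 is a perfect cube, so E-series; the 4-jet and mu = 7 give E_7.

Type E_7, Milnor number mu = 7.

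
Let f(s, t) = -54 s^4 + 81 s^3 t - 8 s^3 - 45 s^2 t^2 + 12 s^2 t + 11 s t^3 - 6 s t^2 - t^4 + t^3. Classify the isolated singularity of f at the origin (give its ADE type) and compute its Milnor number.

The Hessian of f at 0 is [[0, 0], [0, 0]] with rank 0, so corank 2. A Groebner basis of the Jacobian ideal J(f) in C{s,t} is {256*s^2/3 - 256*s*t/3 + t^4 + 8*t^3/9 + 64*t^2/3, s^3 + 20*s^2/3 - 20*s*t/3 - t^3/18 + 5*t^2/3, s^2*t + 88*s^2/9 - 88*s*t/9 - 4*t^3/27 + 22*t^2/9, 32*s^2/3 + s*t^2 - 32*s*t/3 - 7*t^3/18 + 8*t^2/3}; counting standard monomials gives mu = 7. Corank 2; j^3 = -(2*s - t)^3 is a perfect cube, so E-series; the 4-jet and mu = 7 give E_7.

Type E7, Milnor number mu = 7.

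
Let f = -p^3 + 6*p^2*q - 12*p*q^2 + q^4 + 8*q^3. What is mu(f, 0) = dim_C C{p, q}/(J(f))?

6

The Hessian of f at 0 has rank 0. Corank 2; j^3 = -(p - 2*q)^3 is a perfect cube, so E-series; the 4-jet and mu = 6 give E_6.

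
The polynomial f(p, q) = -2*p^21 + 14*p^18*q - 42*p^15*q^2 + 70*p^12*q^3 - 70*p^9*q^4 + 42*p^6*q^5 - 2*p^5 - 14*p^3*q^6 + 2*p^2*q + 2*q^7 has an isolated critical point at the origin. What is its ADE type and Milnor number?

The Hessian of f at 0 has rank 0. Corank 2; j^3 = 2*p^2*q has shape L^2 M (L != M), so D-series; mu = 8 gives D_8.

Type D_{8}, Milnor number mu = 8.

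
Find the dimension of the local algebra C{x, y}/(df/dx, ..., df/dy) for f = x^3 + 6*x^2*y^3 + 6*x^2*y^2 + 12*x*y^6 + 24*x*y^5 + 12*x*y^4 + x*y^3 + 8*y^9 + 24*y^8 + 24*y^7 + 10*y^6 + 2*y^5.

7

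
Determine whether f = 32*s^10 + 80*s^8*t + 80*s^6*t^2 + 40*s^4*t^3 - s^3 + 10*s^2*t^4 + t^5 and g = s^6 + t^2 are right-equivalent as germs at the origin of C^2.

No.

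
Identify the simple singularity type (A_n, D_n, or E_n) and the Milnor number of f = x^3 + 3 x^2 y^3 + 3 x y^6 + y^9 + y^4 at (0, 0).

The Hessian of f at 0 has rank 0. Corank 2; j^3 = x^3 is a perfect cube, so E-series; the 4-jet and mu = 6 give E_6.

Type E_6, Milnor number mu = 6.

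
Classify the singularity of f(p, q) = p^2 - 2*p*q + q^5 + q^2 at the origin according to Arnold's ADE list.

The Hessian of f at 0 is [[2, -2], [-2, 2]] with rank 1, so corank 1. A Groebner basis of the Jacobian ideal J(f) in C{p,q} is {q^4, p - q}; counting standard monomials gives mu = 4. Corank 1: A-series; mu = 4 gives A_4.

A4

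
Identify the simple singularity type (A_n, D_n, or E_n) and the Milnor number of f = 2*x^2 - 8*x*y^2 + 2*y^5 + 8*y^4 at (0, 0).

Type A_{4}, Milnor number mu = 4.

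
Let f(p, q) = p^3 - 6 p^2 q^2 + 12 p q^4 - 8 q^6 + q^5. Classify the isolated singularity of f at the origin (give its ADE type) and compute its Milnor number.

Type E_{8}, Milnor number mu = 8.

The Hessian of f at 0 has rank 0. Corank 2; j^3 = p^3 is a perfect cube, so E-series; the 5-jet and mu = 8 give E_8.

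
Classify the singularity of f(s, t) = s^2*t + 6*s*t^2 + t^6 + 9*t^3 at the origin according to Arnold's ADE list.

D_7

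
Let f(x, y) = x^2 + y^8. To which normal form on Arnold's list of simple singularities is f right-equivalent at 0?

The Hessian of f at 0 has rank 1. Corank 1: A-series; mu = 7 gives A_7.

A_{7}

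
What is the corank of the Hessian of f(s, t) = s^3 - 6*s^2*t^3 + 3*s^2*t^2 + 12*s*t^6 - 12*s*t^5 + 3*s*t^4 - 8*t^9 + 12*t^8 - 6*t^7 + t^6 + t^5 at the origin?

2

Hessian at 0 has rank 0.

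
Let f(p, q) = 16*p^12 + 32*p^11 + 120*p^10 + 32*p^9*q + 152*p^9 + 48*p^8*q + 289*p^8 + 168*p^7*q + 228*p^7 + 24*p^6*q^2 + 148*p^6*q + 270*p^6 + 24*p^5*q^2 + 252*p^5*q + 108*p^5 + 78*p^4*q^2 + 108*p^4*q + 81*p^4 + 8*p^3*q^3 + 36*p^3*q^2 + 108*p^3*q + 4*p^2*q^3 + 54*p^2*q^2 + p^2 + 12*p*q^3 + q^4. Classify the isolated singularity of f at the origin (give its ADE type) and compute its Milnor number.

The Hessian of f at 0 is [[2, 0], [0, 0]] with rank 1, so corank 1. A Groebner basis of the Jacobian ideal J(f) in C{p,q} is {q^3, p}; counting standard monomials gives mu = 3. Corank 1: A-series; mu = 3 gives A_3.

Type A3, Milnor number mu = 3.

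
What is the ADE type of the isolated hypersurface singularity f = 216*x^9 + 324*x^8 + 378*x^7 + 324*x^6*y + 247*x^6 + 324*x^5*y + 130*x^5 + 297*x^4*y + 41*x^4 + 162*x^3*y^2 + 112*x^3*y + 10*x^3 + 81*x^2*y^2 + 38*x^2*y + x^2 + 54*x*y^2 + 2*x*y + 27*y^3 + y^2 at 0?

A2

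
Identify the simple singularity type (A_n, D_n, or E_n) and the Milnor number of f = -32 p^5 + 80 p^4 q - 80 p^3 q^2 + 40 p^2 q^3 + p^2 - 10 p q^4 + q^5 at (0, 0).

Type A4, Milnor number mu = 4.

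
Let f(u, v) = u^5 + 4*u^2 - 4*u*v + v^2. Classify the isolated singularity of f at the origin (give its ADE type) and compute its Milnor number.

Type A4, Milnor number mu = 4.

The Hessian of f at 0 has rank 1. Corank 1: A-series; mu = 4 gives A_4.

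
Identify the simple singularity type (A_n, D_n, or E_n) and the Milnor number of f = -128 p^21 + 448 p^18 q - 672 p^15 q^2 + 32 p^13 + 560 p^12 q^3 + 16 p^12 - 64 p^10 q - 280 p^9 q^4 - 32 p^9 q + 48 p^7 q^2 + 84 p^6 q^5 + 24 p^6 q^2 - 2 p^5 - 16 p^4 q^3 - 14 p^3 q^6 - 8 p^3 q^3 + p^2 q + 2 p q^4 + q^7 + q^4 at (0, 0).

The Hessian of f at 0 is [[0, 0], [0, 0]] with rank 0, so corank 2. A Groebner basis of the Jacobian ideal J(f) in C{p,q} is {p^3, p^2/4 + q^3, p*q}; counting standard monomials gives mu = 5. Corank 2; j^3 = p^2*q has shape L^2 M (L != M), so D-series; mu = 5 gives D_5.

Type D_{5}, Milnor number mu = 5.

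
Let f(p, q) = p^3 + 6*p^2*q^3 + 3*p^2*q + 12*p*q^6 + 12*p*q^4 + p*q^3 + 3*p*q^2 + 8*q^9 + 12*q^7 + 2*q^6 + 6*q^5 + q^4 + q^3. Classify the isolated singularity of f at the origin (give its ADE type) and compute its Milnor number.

Type E7, Milnor number mu = 7.

The Hessian of f at 0 has rank 0. Corank 2; j^3 = (p + q)^3 is a perfect cube, so E-series; the 4-jet and mu = 7 give E_7.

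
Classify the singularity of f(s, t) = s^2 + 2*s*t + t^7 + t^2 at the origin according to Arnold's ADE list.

The Hessian of f at 0 is [[2, 2], [2, 2]] with rank 1, so corank 1. A Groebner basis of the Jacobian ideal J(f) in C{s,t} is {t^6, s + t}; counting standard monomials gives mu = 6. Corank 1: A-series; mu = 6 gives A_6.

A6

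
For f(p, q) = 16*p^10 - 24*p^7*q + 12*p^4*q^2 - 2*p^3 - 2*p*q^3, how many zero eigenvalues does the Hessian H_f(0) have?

2

Hessian at 0 has rank 0.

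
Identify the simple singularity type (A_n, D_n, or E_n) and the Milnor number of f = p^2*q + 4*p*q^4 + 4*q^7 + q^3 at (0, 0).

Type D4, Milnor number mu = 4.

The Hessian of f at 0 has rank 0. Corank 2; j^3 = q*(p^2 + q^2) splits into three distinct lines over C (the quadratic factor has nonzero discriminant), so D_4.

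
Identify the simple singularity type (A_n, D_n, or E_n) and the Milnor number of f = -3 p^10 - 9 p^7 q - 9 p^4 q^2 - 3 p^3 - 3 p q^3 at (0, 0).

The Hessian of f at 0 has rank 0. Corank 2; j^3 = -3*p^3 is a perfect cube, so E-series; the 4-jet and mu = 7 give E_7.

Type E_{7}, Milnor number mu = 7.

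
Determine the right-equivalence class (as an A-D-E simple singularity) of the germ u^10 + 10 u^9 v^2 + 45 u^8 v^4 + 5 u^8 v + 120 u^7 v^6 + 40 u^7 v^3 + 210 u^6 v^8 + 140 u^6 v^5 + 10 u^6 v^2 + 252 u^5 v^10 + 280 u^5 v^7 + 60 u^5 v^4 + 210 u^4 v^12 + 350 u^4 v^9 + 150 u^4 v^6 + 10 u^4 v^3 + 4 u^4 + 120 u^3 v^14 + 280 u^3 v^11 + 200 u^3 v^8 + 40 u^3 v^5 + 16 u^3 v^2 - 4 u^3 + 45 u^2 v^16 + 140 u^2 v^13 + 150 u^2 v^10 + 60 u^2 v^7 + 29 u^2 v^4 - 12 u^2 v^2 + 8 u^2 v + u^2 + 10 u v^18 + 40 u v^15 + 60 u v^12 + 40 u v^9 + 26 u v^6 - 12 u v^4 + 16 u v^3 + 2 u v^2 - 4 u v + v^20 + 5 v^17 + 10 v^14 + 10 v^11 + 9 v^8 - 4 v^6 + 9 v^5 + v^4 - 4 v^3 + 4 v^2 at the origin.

A_4

The Hessian of f at 0 has rank 1. Corank 1: A-series; mu = 4 gives A_4.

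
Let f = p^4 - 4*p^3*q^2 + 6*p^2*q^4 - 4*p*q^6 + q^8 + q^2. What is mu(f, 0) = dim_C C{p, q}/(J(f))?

3

The Hessian of f at 0 has rank 1. Corank 1: A-series; mu = 3 gives A_3.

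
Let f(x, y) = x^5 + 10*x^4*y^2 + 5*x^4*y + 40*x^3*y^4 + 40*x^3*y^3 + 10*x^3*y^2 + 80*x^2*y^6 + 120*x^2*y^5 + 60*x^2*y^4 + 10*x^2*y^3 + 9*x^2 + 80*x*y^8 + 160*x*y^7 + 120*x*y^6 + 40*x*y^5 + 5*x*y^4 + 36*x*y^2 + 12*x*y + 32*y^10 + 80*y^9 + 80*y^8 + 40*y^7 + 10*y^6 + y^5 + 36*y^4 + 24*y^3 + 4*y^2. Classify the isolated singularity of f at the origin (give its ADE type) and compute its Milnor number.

The Hessian of f at 0 has rank 1. Corank 1: A-series; mu = 4 gives A_4.

Type A4, Milnor number mu = 4.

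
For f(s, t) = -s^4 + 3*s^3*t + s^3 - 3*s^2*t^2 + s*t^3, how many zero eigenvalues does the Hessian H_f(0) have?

The Hessian at 0 is [[0, 0], [0, 0]] of rank 0; hence corank 2.

2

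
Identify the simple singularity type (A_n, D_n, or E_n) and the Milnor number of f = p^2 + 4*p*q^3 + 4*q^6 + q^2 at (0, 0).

The Hessian of f at 0 is [[2, 0], [0, 2]] with rank 2, so corank 0. A Groebner basis of the Jacobian ideal J(f) in C{p,q} is {p, q}; counting standard monomials gives mu = 1. Corank 0: nondegenerate Morse point, so A_1.

Type A1, Milnor number mu = 1.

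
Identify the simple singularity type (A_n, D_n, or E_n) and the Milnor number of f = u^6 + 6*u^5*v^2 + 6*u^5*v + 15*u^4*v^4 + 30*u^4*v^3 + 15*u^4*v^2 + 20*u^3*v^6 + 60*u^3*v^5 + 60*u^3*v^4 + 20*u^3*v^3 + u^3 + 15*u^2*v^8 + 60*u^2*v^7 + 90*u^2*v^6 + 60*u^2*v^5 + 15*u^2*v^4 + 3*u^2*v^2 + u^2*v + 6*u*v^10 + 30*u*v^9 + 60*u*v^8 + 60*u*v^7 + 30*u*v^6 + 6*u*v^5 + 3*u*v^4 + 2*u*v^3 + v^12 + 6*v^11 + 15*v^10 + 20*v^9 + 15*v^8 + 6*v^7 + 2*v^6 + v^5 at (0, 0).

The Hessian of f at 0 has rank 0. Corank 2; j^3 = u^2*(u + v) has shape L^2 M (L != M), so D-series; mu = 7 gives D_7.

Type D7, Milnor number mu = 7.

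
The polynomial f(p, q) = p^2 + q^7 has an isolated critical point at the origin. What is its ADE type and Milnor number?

The Hessian of f at 0 is [[2, 0], [0, 0]] with rank 1, so corank 1. A Groebner basis of the Jacobian ideal J(f) in C{p,q} is {q^6, p}; counting standard monomials gives mu = 6. Corank 1: A-series; mu = 6 gives A_6.

Type A6, Milnor number mu = 6.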